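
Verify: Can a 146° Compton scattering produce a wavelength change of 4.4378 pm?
Yes, consistent

Calculate the expected shift for θ = 146°:

Δλ_expected = λ_C(1 - cos(146°))
Δλ_expected = 2.4263 × (1 - cos(146°))
Δλ_expected = 2.4263 × 1.8290
Δλ_expected = 4.4378 pm

Given shift: 4.4378 pm
Expected shift: 4.4378 pm
Difference: 0.0000 pm

The values match. This is consistent with Compton scattering at the stated angle.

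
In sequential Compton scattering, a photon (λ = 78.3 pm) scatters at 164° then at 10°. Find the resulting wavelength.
83.0955 pm

Apply Compton shift twice:

First scattering at θ₁ = 164°:
Δλ₁ = λ_C(1 - cos(164°))
Δλ₁ = 2.4263 × 1.9613
Δλ₁ = 4.7586 pm

After first scattering:
λ₁ = 78.3 + 4.7586 = 83.0586 pm

Second scattering at θ₂ = 10°:
Δλ₂ = λ_C(1 - cos(10°))
Δλ₂ = 2.4263 × 0.0152
Δλ₂ = 0.0369 pm

Final wavelength:
λ₂ = 83.0586 + 0.0369 = 83.0955 pm

Total shift: Δλ_total = 4.7586 + 0.0369 = 4.7955 pm

(Intermediate values are shown rounded; full precision is carried through to the final answer.)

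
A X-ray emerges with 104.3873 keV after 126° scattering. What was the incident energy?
154.5000 keV

Convert final energy to wavelength (hc ≈ 1239.842 keV·pm):
λ' = hc/E' = 1239.842 / 104.3873 = 11.8773 pm

Calculate the Compton shift:
Δλ = λ_C(1 - cos(126°))
Δλ = 2.4263 × (1 - cos(126°))
Δλ = 3.8525 pm

Initial wavelength:
λ = λ' - Δλ = 11.8773 - 3.8525 = 8.0249 pm

Initial energy:
E = hc/λ = 1239.842 / 8.0249 = 154.5000 keV

(Intermediate values are shown rounded; full precision is carried through to the final answer.)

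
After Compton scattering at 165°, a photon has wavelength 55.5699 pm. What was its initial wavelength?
50.8000 pm

From λ' = λ + Δλ, we have λ = λ' - Δλ

First calculate the Compton shift:
Δλ = λ_C(1 - cos θ)
Δλ = 2.4263 × (1 - cos(165°))
Δλ = 2.4263 × 1.9659
Δλ = 4.7699 pm

Initial wavelength:
λ = λ' - Δλ
λ = 55.5699 - 4.7699
λ = 50.8000 pm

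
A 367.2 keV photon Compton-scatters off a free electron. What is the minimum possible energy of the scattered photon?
150.6656 keV (at θ = 180°)

The scattered photon has minimum energy when its wavelength is maximum, i.e., when the Compton shift Δλ = λ_C(1 − cos θ) is maximum. This occurs at θ = 180° (backscattering), giving Δλ_max = 2λ_C = 4.8526 pm.

Initial wavelength: λ₀ = hc/E₀ = 3.3765 pm
Maximum final wavelength: λ'_max = λ₀ + 2λ_C = 3.3765 + 4.8526 = 8.2291 pm
Minimum final energy: E'_min = hc/λ'_max = 150.6656 keV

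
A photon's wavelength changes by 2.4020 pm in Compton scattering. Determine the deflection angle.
89.43°

From the Compton formula Δλ = λ_C(1 - cos θ), we can solve for θ:

cos θ = 1 - Δλ/λ_C

Given:
- Δλ = 2.4020 pm
- λ_C = h/(m_e·c) ≈ 2.42631024 pm

cos θ = 1 - 2.4020/2.42631024
cos θ = 1 - 0.989981
cos θ = 0.010019

θ = arccos(0.010019)
θ = 89.43°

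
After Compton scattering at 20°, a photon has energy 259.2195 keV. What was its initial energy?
267.4000 keV

Convert final energy to wavelength (hc ≈ 1239.842 keV·pm):
λ' = hc/E' = 1239.842 / 259.2195 = 4.7830 pm

Calculate the Compton shift:
Δλ = λ_C(1 - cos(20°))
Δλ = 2.4263 × (1 - cos(20°))
Δλ = 0.1463 pm

Initial wavelength:
λ = λ' - Δλ = 4.7830 - 0.1463 = 4.6367 pm

Initial energy:
E = hc/λ = 1239.842 / 4.6367 = 267.4000 keV

(Intermediate values are shown rounded; full precision is carried through to the final answer.)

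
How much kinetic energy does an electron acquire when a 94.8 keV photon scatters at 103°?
17.5542 keV

By energy conservation: K_e = E_initial - E_final

First find the scattered photon energy:
Initial wavelength: λ = hc/E = 13.0785 pm
Compton shift: Δλ = λ_C(1 - cos(103°)) = 2.9721 pm
Final wavelength: λ' = 13.0785 + 2.9721 = 16.0506 pm
Final photon energy: E' = hc/λ' = 77.2458 keV

Electron kinetic energy:
K_e = E - E' = 94.8000 - 77.2458 = 17.5542 keV

(Intermediate values are shown rounded; full precision is carried through to the final answer.)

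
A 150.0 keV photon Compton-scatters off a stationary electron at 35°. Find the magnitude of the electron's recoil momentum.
4.7154e-23 kg·m/s

The electron is initially at rest, so by conservation of momentum:
p⃗_e = p⃗₀ − p⃗'  (incident photon momentum minus scattered photon momentum)

Photon momentum magnitudes (p = h/λ = E/c):
λ₀ = hc/E₀ = 8.2656 pm → p₀ = h/λ₀ = 8.0164e-23 kg·m/s
Δλ = λ_C(1 − cos 35°) = 0.4388 pm
λ' = 8.7044 pm → p' = h/λ' = 7.6123e-23 kg·m/s

The scattered photon makes angle θ = 35° with the incident direction, so by the law of cosines:
|p⃗_e|² = p₀² + p'² − 2p₀p'cos θ
|p⃗_e|² = (8.0164e-23)² + (7.6123e-23)² − 2·8.0164e-23·7.6123e-23·cos(35°)
|p⃗_e| = 4.7154e-23 kg·m/s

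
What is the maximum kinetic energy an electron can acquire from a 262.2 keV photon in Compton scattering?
132.7968 keV

Maximum energy transfer occurs at θ = 180° (backscattering).

Initial photon: E₀ = 262.2 keV → λ₀ = 4.7286 pm

Maximum Compton shift (at 180°):
Δλ_max = 2λ_C = 2 × 2.4263 = 4.8526 pm

Final wavelength:
λ' = 4.7286 + 4.8526 = 9.5812 pm

Minimum photon energy (maximum energy to electron):
E'_min = hc/λ' = 129.4032 keV

Maximum electron kinetic energy:
K_max = E₀ - E'_min = 262.2000 - 129.4032 = 132.7968 keV

(Intermediate values are shown rounded; full precision is carried through to the final answer.)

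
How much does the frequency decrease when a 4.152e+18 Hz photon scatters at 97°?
1.508e+17 Hz (decrease)

Convert frequency to wavelength (c = 299792458 m/s):
λ₀ = c/f₀ = 299792458/4.152e+18 = 7.2204349e-11 m = 72.2043 pm

Calculate Compton shift:
Δλ = λ_C(1 - cos(97°)) = 2.7220 pm

Final wavelength:
λ' = λ₀ + Δλ = 72.2043 + 2.7220 = 74.9264 pm

Final frequency:
f' = c/λ' = 299792458/7.4926352e-11 = 4.0011618e+18 Hz

Frequency shift (decrease):
Δf = f₀ - f' = 4.152e+18 - 4.0011618e+18 = 1.508e+17 Hz

(Intermediate values are shown rounded; full precision is carried through to the final answer.)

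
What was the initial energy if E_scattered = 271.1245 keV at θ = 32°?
294.9000 keV

Convert final energy to wavelength (hc ≈ 1239.842 keV·pm):
λ' = hc/E' = 1239.842 / 271.1245 = 4.5730 pm

Calculate the Compton shift:
Δλ = λ_C(1 - cos(32°))
Δλ = 2.4263 × (1 - cos(32°))
Δλ = 0.3687 pm

Initial wavelength:
λ = λ' - Δλ = 4.5730 - 0.3687 = 4.2043 pm

Initial energy:
E = hc/λ = 1239.842 / 4.2043 = 294.9000 keV

(Intermediate values are shown rounded; full precision is carried through to the final answer.)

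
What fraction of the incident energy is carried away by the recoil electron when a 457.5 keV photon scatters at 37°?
0.1527 (or 15.27%)

Calculate initial and final photon energies:

Initial: E₀ = 457.5 keV → λ₀ = 2.7100 pm
Compton shift: Δλ = 0.4886 pm
Final wavelength: λ' = 3.1986 pm
Final energy: E' = 387.6190 keV

Fractional energy loss:
(E₀ - E')/E₀ = (457.5000 - 387.6190)/457.5000
= 69.8810/457.5000
= 0.1527
= 15.27%

(Intermediate values are shown rounded; full precision is carried through to the final answer.)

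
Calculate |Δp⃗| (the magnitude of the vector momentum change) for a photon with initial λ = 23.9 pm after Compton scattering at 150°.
4.9307e-23 kg·m/s

Photon momentum magnitude is p = h/λ.

Initial momentum:
p₀ = h/λ = 6.6261e-34/2.3900e-11 = 2.7724e-23 kg·m/s

After scattering:
λ' = λ + Δλ = 23.9 + 4.5276 = 28.4276 pm
p' = h/λ' = 6.6261e-34/2.8428e-11 = 2.3309e-23 kg·m/s

Momentum is a vector; the scattered photon's direction makes angle θ = 150° with the incident direction. The magnitude of the vector change Δp⃗ = p⃗₀ − p⃗' is found from the law of cosines:
|Δp⃗|² = p₀² + p'² − 2p₀p'cos θ
|Δp⃗|² = (2.7724e-23)² + (2.3309e-23)² − 2·2.7724e-23·2.3309e-23·cos(150°)
|Δp⃗| = 4.9307e-23 kg·m/s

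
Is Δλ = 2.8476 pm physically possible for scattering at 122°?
No, inconsistent

Calculate the expected shift for θ = 122°:

Δλ_expected = λ_C(1 - cos(122°))
Δλ_expected = 2.4263 × (1 - cos(122°))
Δλ_expected = 2.4263 × 1.5299
Δλ_expected = 3.7121 pm

Given shift: 2.8476 pm
Expected shift: 3.7121 pm
Difference: 0.8644 pm

The values do not match. The given shift corresponds to θ ≈ 100.0°, not 122°.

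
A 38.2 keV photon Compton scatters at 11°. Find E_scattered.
38.1476 keV

First convert energy to wavelength:
λ = hc/E, with hc ≈ 1239.842 keV·pm (i.e. 1239.842 eV·nm)

For E = 38.2 keV = 38200 eV:
λ = 1239.842 keV·pm / 38.2 keV
λ = 32.4566 pm

Calculate the Compton shift:
Δλ = λ_C(1 - cos(11°)) = 2.4263 × 0.0184
Δλ = 0.0446 pm

Final wavelength:
λ' = 32.4566 + 0.0446 = 32.5012 pm

Final energy:
E' = hc/λ' = 1239.842 / 32.5012 = 38.1476 keV

(Intermediate values are shown rounded; full precision is carried through to the final answer.)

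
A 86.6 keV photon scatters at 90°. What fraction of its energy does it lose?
0.1449 (or 14.49%)

Calculate initial and final photon energies:

Initial: E₀ = 86.6 keV → λ₀ = 14.3169 pm
Compton shift: Δλ = 2.4263 pm
Final wavelength: λ' = 16.7432 pm
Final energy: E' = 74.0505 keV

Fractional energy loss:
(E₀ - E')/E₀ = (86.6000 - 74.0505)/86.6000
= 12.5495/86.6000
= 0.1449
= 14.49%

(Intermediate values are shown rounded; full precision is carried through to the final answer.)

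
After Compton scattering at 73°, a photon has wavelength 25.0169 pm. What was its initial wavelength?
23.3000 pm

From λ' = λ + Δλ, we have λ = λ' - Δλ

First calculate the Compton shift:
Δλ = λ_C(1 - cos θ)
Δλ = 2.4263 × (1 - cos(73°))
Δλ = 2.4263 × 0.7076
Δλ = 1.7169 pm

Initial wavelength:
λ = λ' - Δλ
λ = 25.0169 - 1.7169
λ = 23.3000 pm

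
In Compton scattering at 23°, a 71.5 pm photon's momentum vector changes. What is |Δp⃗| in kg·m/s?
3.6903e-24 kg·m/s

Photon momentum magnitude is p = h/λ.

Initial momentum:
p₀ = h/λ = 6.6261e-34/7.1500e-11 = 9.2672e-24 kg·m/s

After scattering:
λ' = λ + Δλ = 71.5 + 0.1929 = 71.6929 pm
p' = h/λ' = 6.6261e-34/7.1693e-11 = 9.2423e-24 kg·m/s

Momentum is a vector; the scattered photon's direction makes angle θ = 23° with the incident direction. The magnitude of the vector change Δp⃗ = p⃗₀ − p⃗' is found from the law of cosines:
|Δp⃗|² = p₀² + p'² − 2p₀p'cos θ
|Δp⃗|² = (9.2672e-24)² + (9.2423e-24)² − 2·9.2672e-24·9.2423e-24·cos(23°)
|Δp⃗| = 3.6903e-24 kg·m/s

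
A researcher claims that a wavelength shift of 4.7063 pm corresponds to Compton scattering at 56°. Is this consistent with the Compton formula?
No, inconsistent

Calculate the expected shift for θ = 56°:

Δλ_expected = λ_C(1 - cos(56°))
Δλ_expected = 2.4263 × (1 - cos(56°))
Δλ_expected = 2.4263 × 0.4408
Δλ_expected = 1.0695 pm

Given shift: 4.7063 pm
Expected shift: 1.0695 pm
Difference: 3.6368 pm

The values do not match. The given shift corresponds to θ ≈ 160.0°, not 56°.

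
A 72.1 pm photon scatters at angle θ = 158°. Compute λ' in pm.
76.7759 pm

Using the Compton scattering formula:
λ' = λ + Δλ = λ + λ_C(1 - cos θ)

Given:
- Initial wavelength λ = 72.1 pm
- Scattering angle θ = 158°
- Compton wavelength λ_C ≈ 2.4263 pm

Calculate the shift:
Δλ = 2.4263 × (1 - cos(158°))
Δλ = 2.4263 × 1.9272
Δλ = 4.6759 pm

Final wavelength:
λ' = 72.1 + 4.6759 = 76.7759 pm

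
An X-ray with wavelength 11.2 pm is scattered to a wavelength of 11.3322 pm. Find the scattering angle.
19.00°

First find the wavelength shift:
Δλ = λ' - λ = 11.3322 - 11.2 = 0.1322 pm

Using Δλ = λ_C(1 - cos θ), with λ_C = h/(m_e·c) ≈ 2.42631024 pm:
cos θ = 1 - Δλ/λ_C
cos θ = 1 - 0.1322/2.42631024
cos θ = 0.945514

θ = arccos(0.945514)
θ = 19.00°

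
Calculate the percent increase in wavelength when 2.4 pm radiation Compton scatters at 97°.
113.4168%

Calculate the Compton shift:
Δλ = λ_C(1 - cos(97°))
Δλ = 2.4263 × (1 - cos(97°))
Δλ = 2.4263 × 1.1219
Δλ = 2.7220 pm

Percentage change:
(Δλ/λ₀) × 100 = (2.7220/2.4) × 100
= 113.4168%

(Intermediate values are shown rounded; full precision is carried through to the final answer.)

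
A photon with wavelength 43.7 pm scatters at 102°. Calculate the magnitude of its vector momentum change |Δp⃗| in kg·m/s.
2.2834e-23 kg·m/s

Photon momentum magnitude is p = h/λ.

Initial momentum:
p₀ = h/λ = 6.6261e-34/4.3700e-11 = 1.5163e-23 kg·m/s

After scattering:
λ' = λ + Δλ = 43.7 + 2.9308 = 46.6308 pm
p' = h/λ' = 6.6261e-34/4.6631e-11 = 1.4210e-23 kg·m/s

Momentum is a vector; the scattered photon's direction makes angle θ = 102° with the incident direction. The magnitude of the vector change Δp⃗ = p⃗₀ − p⃗' is found from the law of cosines:
|Δp⃗|² = p₀² + p'² − 2p₀p'cos θ
|Δp⃗|² = (1.5163e-23)² + (1.4210e-23)² − 2·1.5163e-23·1.4210e-23·cos(102°)
|Δp⃗| = 2.2834e-23 kg·m/s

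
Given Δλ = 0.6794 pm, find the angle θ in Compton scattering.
43.95°

From the Compton formula Δλ = λ_C(1 - cos θ), we can solve for θ:

cos θ = 1 - Δλ/λ_C

Given:
- Δλ = 0.6794 pm
- λ_C = h/(m_e·c) ≈ 2.42631024 pm

cos θ = 1 - 0.6794/2.42631024
cos θ = 1 - 0.280014
cos θ = 0.719986

θ = arccos(0.719986)
θ = 43.95°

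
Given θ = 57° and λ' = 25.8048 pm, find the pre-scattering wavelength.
24.7000 pm

From λ' = λ + Δλ, we have λ = λ' - Δλ

First calculate the Compton shift:
Δλ = λ_C(1 - cos θ)
Δλ = 2.4263 × (1 - cos(57°))
Δλ = 2.4263 × 0.4554
Δλ = 1.1048 pm

Initial wavelength:
λ = λ' - Δλ
λ = 25.8048 - 1.1048
λ = 24.7000 pm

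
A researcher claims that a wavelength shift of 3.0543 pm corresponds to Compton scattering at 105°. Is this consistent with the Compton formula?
Yes, consistent

Calculate the expected shift for θ = 105°:

Δλ_expected = λ_C(1 - cos(105°))
Δλ_expected = 2.4263 × (1 - cos(105°))
Δλ_expected = 2.4263 × 1.2588
Δλ_expected = 3.0543 pm

Given shift: 3.0543 pm
Expected shift: 3.0543 pm
Difference: 0.0000 pm

The values match. This is consistent with Compton scattering at the stated angle.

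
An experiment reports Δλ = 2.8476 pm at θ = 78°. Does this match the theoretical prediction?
No, inconsistent

Calculate the expected shift for θ = 78°:

Δλ_expected = λ_C(1 - cos(78°))
Δλ_expected = 2.4263 × (1 - cos(78°))
Δλ_expected = 2.4263 × 0.7921
Δλ_expected = 1.9219 pm

Given shift: 2.8476 pm
Expected shift: 1.9219 pm
Difference: 0.9258 pm

The values do not match. The given shift corresponds to θ ≈ 100.0°, not 78°.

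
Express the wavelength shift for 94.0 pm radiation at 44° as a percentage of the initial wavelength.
0.7244%

Calculate the Compton shift:
Δλ = λ_C(1 - cos(44°))
Δλ = 2.4263 × (1 - cos(44°))
Δλ = 2.4263 × 0.2807
Δλ = 0.6810 pm

Percentage change:
(Δλ/λ₀) × 100 = (0.6810/94.0) × 100
= 0.7244%

(Intermediate values are shown rounded; full precision is carried through to the final answer.)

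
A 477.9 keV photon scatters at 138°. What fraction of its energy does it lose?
0.6198 (or 61.98%)

Calculate initial and final photon energies:

Initial: E₀ = 477.9 keV → λ₀ = 2.5944 pm
Compton shift: Δλ = 4.2294 pm
Final wavelength: λ' = 6.8238 pm
Final energy: E' = 181.6947 keV

Fractional energy loss:
(E₀ - E')/E₀ = (477.9000 - 181.6947)/477.9000
= 296.2053/477.9000
= 0.6198
= 61.98%

(Intermediate values are shown rounded; full precision is carried through to the final answer.)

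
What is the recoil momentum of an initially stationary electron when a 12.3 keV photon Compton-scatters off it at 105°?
1.0277e-23 kg·m/s

The electron is initially at rest, so by conservation of momentum:
p⃗_e = p⃗₀ − p⃗'  (incident photon momentum minus scattered photon momentum)

Photon momentum magnitudes (p = h/λ = E/c):
λ₀ = hc/E₀ = 100.8002 pm → p₀ = h/λ₀ = 6.5735e-24 kg·m/s
Δλ = λ_C(1 − cos 105°) = 3.0543 pm
λ' = 103.8544 pm → p' = h/λ' = 6.3802e-24 kg·m/s

The scattered photon makes angle θ = 105° with the incident direction, so by the law of cosines:
|p⃗_e|² = p₀² + p'² − 2p₀p'cos θ
|p⃗_e|² = (6.5735e-24)² + (6.3802e-24)² − 2·6.5735e-24·6.3802e-24·cos(105°)
|p⃗_e| = 1.0277e-23 kg·m/s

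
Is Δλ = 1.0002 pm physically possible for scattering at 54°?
Yes, consistent

Calculate the expected shift for θ = 54°:

Δλ_expected = λ_C(1 - cos(54°))
Δλ_expected = 2.4263 × (1 - cos(54°))
Δλ_expected = 2.4263 × 0.4122
Δλ_expected = 1.0002 pm

Given shift: 1.0002 pm
Expected shift: 1.0002 pm
Difference: 0.0000 pm

The values match. This is consistent with Compton scattering at the stated angle.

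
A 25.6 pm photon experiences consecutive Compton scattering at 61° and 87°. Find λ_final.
29.1493 pm

Apply Compton shift twice:

First scattering at θ₁ = 61°:
Δλ₁ = λ_C(1 - cos(61°))
Δλ₁ = 2.4263 × 0.5152
Δλ₁ = 1.2500 pm

After first scattering:
λ₁ = 25.6 + 1.2500 = 26.8500 pm

Second scattering at θ₂ = 87°:
Δλ₂ = λ_C(1 - cos(87°))
Δλ₂ = 2.4263 × 0.9477
Δλ₂ = 2.2993 pm

Final wavelength:
λ₂ = 26.8500 + 2.2993 = 29.1493 pm

Total shift: Δλ_total = 1.2500 + 2.2993 = 3.5493 pm

(Intermediate values are shown rounded; full precision is carried through to the final answer.)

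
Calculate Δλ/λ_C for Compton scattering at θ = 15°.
0.0341 λ_C

The Compton shift formula is:
Δλ = λ_C(1 - cos θ)

Dividing both sides by λ_C:
Δλ/λ_C = 1 - cos θ

For θ = 15°:
Δλ/λ_C = 1 - cos(15°)
Δλ/λ_C = 1 - 0.9659
Δλ/λ_C = 0.0341

This means the shift is 0.0341 × λ_C = 0.0827 pm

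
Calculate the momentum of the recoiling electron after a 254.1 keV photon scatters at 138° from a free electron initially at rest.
1.9600e-22 kg·m/s

The electron is initially at rest, so by conservation of momentum:
p⃗_e = p⃗₀ − p⃗'  (incident photon momentum minus scattered photon momentum)

Photon momentum magnitudes (p = h/λ = E/c):
λ₀ = hc/E₀ = 4.8793 pm → p₀ = h/λ₀ = 1.3580e-22 kg·m/s
Δλ = λ_C(1 − cos 138°) = 4.2294 pm
λ' = 9.1088 pm → p' = h/λ' = 7.2744e-23 kg·m/s

The scattered photon makes angle θ = 138° with the incident direction, so by the law of cosines:
|p⃗_e|² = p₀² + p'² − 2p₀p'cos θ
|p⃗_e|² = (1.3580e-22)² + (7.2744e-23)² − 2·1.3580e-22·7.2744e-23·cos(138°)
|p⃗_e| = 1.9600e-22 kg·m/s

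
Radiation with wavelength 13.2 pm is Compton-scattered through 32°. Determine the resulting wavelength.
13.5687 pm

Using the Compton scattering formula:
λ' = λ + Δλ = λ + λ_C(1 - cos θ)

Given:
- Initial wavelength λ = 13.2 pm
- Scattering angle θ = 32°
- Compton wavelength λ_C ≈ 2.4263 pm

Calculate the shift:
Δλ = 2.4263 × (1 - cos(32°))
Δλ = 2.4263 × 0.1520
Δλ = 0.3687 pm

Final wavelength:
λ' = 13.2 + 0.3687 = 13.5687 pm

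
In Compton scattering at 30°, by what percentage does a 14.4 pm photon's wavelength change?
2.2574%

Calculate the Compton shift:
Δλ = λ_C(1 - cos(30°))
Δλ = 2.4263 × (1 - cos(30°))
Δλ = 2.4263 × 0.1340
Δλ = 0.3251 pm

Percentage change:
(Δλ/λ₀) × 100 = (0.3251/14.4) × 100
= 2.2574%

(Intermediate values are shown rounded; full precision is carried through to the final answer.)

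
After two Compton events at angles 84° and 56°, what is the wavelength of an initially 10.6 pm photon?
13.8422 pm

Apply Compton shift twice:

First scattering at θ₁ = 84°:
Δλ₁ = λ_C(1 - cos(84°))
Δλ₁ = 2.4263 × 0.8955
Δλ₁ = 2.1727 pm

After first scattering:
λ₁ = 10.6 + 2.1727 = 12.7727 pm

Second scattering at θ₂ = 56°:
Δλ₂ = λ_C(1 - cos(56°))
Δλ₂ = 2.4263 × 0.4408
Δλ₂ = 1.0695 pm

Final wavelength:
λ₂ = 12.7727 + 1.0695 = 13.8422 pm

Total shift: Δλ_total = 2.1727 + 1.0695 = 3.2422 pm

(Intermediate values are shown rounded; full precision is carried through to the final answer.)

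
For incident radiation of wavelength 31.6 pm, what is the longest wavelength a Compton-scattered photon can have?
36.4526 pm (at θ = 180°)

The Compton shift is Δλ = λ_C(1 − cos θ).

Since cos θ ranges from −1 to 1, the factor (1 − cos θ) ranges from 0 to 2; the maximum shift occurs at θ = 180° (backscattering):
Δλ_max = 2λ_C = 2 × 2.4263 pm = 4.8526 pm

Maximum scattered wavelength:
λ'_max = λ₀ + Δλ_max = 31.6 + 4.8526 = 36.4526 pm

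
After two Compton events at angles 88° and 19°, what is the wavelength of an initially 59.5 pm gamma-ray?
61.9738 pm

Apply Compton shift twice:

First scattering at θ₁ = 88°:
Δλ₁ = λ_C(1 - cos(88°))
Δλ₁ = 2.4263 × 0.9651
Δλ₁ = 2.3416 pm

After first scattering:
λ₁ = 59.5 + 2.3416 = 61.8416 pm

Second scattering at θ₂ = 19°:
Δλ₂ = λ_C(1 - cos(19°))
Δλ₂ = 2.4263 × 0.0545
Δλ₂ = 0.1322 pm

Final wavelength:
λ₂ = 61.8416 + 0.1322 = 61.9738 pm

Total shift: Δλ_total = 2.3416 + 0.1322 = 2.4738 pm

(Intermediate values are shown rounded; full precision is carried through to the final answer.)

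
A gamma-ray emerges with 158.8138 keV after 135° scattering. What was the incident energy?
338.2999 keV

Convert final energy to wavelength (hc ≈ 1239.842 keV·pm):
λ' = hc/E' = 1239.842 / 158.8138 = 7.8069 pm

Calculate the Compton shift:
Δλ = λ_C(1 - cos(135°))
Δλ = 2.4263 × (1 - cos(135°))
Δλ = 4.1420 pm

Initial wavelength:
λ = λ' - Δλ = 7.8069 - 4.1420 = 3.6649 pm

Initial energy:
E = hc/λ = 1239.842 / 3.6649 = 338.2999 keV

(Intermediate values are shown rounded; full precision is carried through to the final answer.)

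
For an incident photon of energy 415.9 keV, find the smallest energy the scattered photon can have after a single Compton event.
158.2698 keV (at θ = 180°)

The scattered photon has minimum energy when its wavelength is maximum, i.e., when the Compton shift Δλ = λ_C(1 − cos θ) is maximum. This occurs at θ = 180° (backscattering), giving Δλ_max = 2λ_C = 4.8526 pm.

Initial wavelength: λ₀ = hc/E₀ = 2.9811 pm
Maximum final wavelength: λ'_max = λ₀ + 2λ_C = 2.9811 + 4.8526 = 7.8337 pm
Minimum final energy: E'_min = hc/λ'_max = 158.2698 keV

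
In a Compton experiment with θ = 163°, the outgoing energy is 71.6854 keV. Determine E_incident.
98.8001 keV

Convert final energy to wavelength (hc ≈ 1239.842 keV·pm):
λ' = hc/E' = 1239.842 / 71.6854 = 17.2956 pm

Calculate the Compton shift:
Δλ = λ_C(1 - cos(163°))
Δλ = 2.4263 × (1 - cos(163°))
Δλ = 4.7466 pm

Initial wavelength:
λ = λ' - Δλ = 17.2956 - 4.7466 = 12.5490 pm

Initial energy:
E = hc/λ = 1239.842 / 12.5490 = 98.8001 keV

(Intermediate values are shown rounded; full precision is carried through to the final answer.)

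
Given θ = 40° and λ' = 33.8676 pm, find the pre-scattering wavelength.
33.3000 pm

From λ' = λ + Δλ, we have λ = λ' - Δλ

First calculate the Compton shift:
Δλ = λ_C(1 - cos θ)
Δλ = 2.4263 × (1 - cos(40°))
Δλ = 2.4263 × 0.2340
Δλ = 0.5676 pm

Initial wavelength:
λ = λ' - Δλ
λ = 33.8676 - 0.5676
λ = 33.3000 pm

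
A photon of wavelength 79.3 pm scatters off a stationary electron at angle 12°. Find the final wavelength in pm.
79.3530 pm

Using the Compton scattering formula:
λ' = λ + Δλ = λ + λ_C(1 - cos θ)

Given:
- Initial wavelength λ = 79.3 pm
- Scattering angle θ = 12°
- Compton wavelength λ_C ≈ 2.4263 pm

Calculate the shift:
Δλ = 2.4263 × (1 - cos(12°))
Δλ = 2.4263 × 0.0219
Δλ = 0.0530 pm

Final wavelength:
λ' = 79.3 + 0.0530 = 79.3530 pm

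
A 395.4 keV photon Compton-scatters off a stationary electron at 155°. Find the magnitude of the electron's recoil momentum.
2.9094e-22 kg·m/s

The electron is initially at rest, so by conservation of momentum:
p⃗_e = p⃗₀ − p⃗'  (incident photon momentum minus scattered photon momentum)

Photon momentum magnitudes (p = h/λ = E/c):
λ₀ = hc/E₀ = 3.1357 pm → p₀ = h/λ₀ = 2.1131e-22 kg·m/s
Δλ = λ_C(1 − cos 155°) = 4.6253 pm
λ' = 7.7610 pm → p' = h/λ' = 8.5377e-23 kg·m/s

The scattered photon makes angle θ = 155° with the incident direction, so by the law of cosines:
|p⃗_e|² = p₀² + p'² − 2p₀p'cos θ
|p⃗_e|² = (2.1131e-22)² + (8.5377e-23)² − 2·2.1131e-22·8.5377e-23·cos(155°)
|p⃗_e| = 2.9094e-22 kg·m/s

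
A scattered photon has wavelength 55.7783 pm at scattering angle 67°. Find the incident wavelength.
54.3000 pm

From λ' = λ + Δλ, we have λ = λ' - Δλ

First calculate the Compton shift:
Δλ = λ_C(1 - cos θ)
Δλ = 2.4263 × (1 - cos(67°))
Δλ = 2.4263 × 0.6093
Δλ = 1.4783 pm

Initial wavelength:
λ = λ' - Δλ
λ = 55.7783 - 1.4783
λ = 54.3000 pm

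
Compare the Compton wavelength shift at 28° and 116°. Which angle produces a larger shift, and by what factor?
116° produces the larger shift by a factor of 12.288

Calculate both shifts using Δλ = λ_C(1 - cos θ):

For θ₁ = 28°:
Δλ₁ = 2.4263 × (1 - cos(28°))
Δλ₁ = 2.4263 × 0.1171
Δλ₁ = 0.2840 pm

For θ₂ = 116°:
Δλ₂ = 2.4263 × (1 - cos(116°))
Δλ₂ = 2.4263 × 1.4384
Δλ₂ = 3.4899 pm

The 116° angle produces the larger shift.
Ratio: 3.4899/0.2840 = 12.288

(Intermediate values are shown rounded; full precision is carried through to the final answer.)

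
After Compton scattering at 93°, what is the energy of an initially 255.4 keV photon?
167.3697 keV

First convert energy to wavelength:
λ = hc/E, with hc ≈ 1239.842 keV·pm (i.e. 1239.842 eV·nm)

For E = 255.4 keV = 255400 eV:
λ = 1239.842 keV·pm / 255.4 keV
λ = 4.8545 pm

Calculate the Compton shift:
Δλ = λ_C(1 - cos(93°)) = 2.4263 × 1.0523
Δλ = 2.5533 pm

Final wavelength:
λ' = 4.8545 + 2.5533 = 7.4078 pm

Final energy:
E' = hc/λ' = 1239.842 / 7.4078 = 167.3697 keV

(Intermediate values are shown rounded; full precision is carried through to the final answer.)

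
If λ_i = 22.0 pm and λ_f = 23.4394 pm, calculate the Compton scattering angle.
66.00°

First find the wavelength shift:
Δλ = λ' - λ = 23.4394 - 22.0 = 1.4394 pm

Using Δλ = λ_C(1 - cos θ), with λ_C = h/(m_e·c) ≈ 2.42631024 pm:
cos θ = 1 - Δλ/λ_C
cos θ = 1 - 1.4394/2.42631024
cos θ = 0.406754

θ = arccos(0.406754)
θ = 66.00°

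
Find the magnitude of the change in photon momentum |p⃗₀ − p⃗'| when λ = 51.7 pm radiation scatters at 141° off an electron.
2.3235e-23 kg·m/s

Photon momentum magnitude is p = h/λ.

Initial momentum:
p₀ = h/λ = 6.6261e-34/5.1700e-11 = 1.2816e-23 kg·m/s

After scattering:
λ' = λ + Δλ = 51.7 + 4.3119 = 56.0119 pm
p' = h/λ' = 6.6261e-34/5.6012e-11 = 1.1830e-23 kg·m/s

Momentum is a vector; the scattered photon's direction makes angle θ = 141° with the incident direction. The magnitude of the vector change Δp⃗ = p⃗₀ − p⃗' is found from the law of cosines:
|Δp⃗|² = p₀² + p'² − 2p₀p'cos θ
|Δp⃗|² = (1.2816e-23)² + (1.1830e-23)² − 2·1.2816e-23·1.1830e-23·cos(141°)
|Δp⃗| = 2.3235e-23 kg·m/s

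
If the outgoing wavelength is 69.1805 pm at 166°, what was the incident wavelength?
64.4000 pm

From λ' = λ + Δλ, we have λ = λ' - Δλ

First calculate the Compton shift:
Δλ = λ_C(1 - cos θ)
Δλ = 2.4263 × (1 - cos(166°))
Δλ = 2.4263 × 1.9703
Δλ = 4.7805 pm

Initial wavelength:
λ = λ' - Δλ
λ = 69.1805 - 4.7805
λ = 64.4000 pm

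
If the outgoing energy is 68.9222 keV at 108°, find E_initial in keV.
83.7000 keV

Convert final energy to wavelength (hc ≈ 1239.842 keV·pm):
λ' = hc/E' = 1239.842 / 68.9222 = 17.9890 pm

Calculate the Compton shift:
Δλ = λ_C(1 - cos(108°))
Δλ = 2.4263 × (1 - cos(108°))
Δλ = 3.1761 pm

Initial wavelength:
λ = λ' - Δλ = 17.9890 - 3.1761 = 14.8129 pm

Initial energy:
E = hc/λ = 1239.842 / 14.8129 = 83.7000 keV

(Intermediate values are shown rounded; full precision is carried through to the final answer.)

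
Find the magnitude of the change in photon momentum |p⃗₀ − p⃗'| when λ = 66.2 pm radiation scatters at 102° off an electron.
1.5230e-23 kg·m/s

Photon momentum magnitude is p = h/λ.

Initial momentum:
p₀ = h/λ = 6.6261e-34/6.6200e-11 = 1.0009e-23 kg·m/s

After scattering:
λ' = λ + Δλ = 66.2 + 2.9308 = 69.1308 pm
p' = h/λ' = 6.6261e-34/6.9131e-11 = 9.5848e-24 kg·m/s

Momentum is a vector; the scattered photon's direction makes angle θ = 102° with the incident direction. The magnitude of the vector change Δp⃗ = p⃗₀ − p⃗' is found from the law of cosines:
|Δp⃗|² = p₀² + p'² − 2p₀p'cos θ
|Δp⃗|² = (1.0009e-23)² + (9.5848e-24)² − 2·1.0009e-23·9.5848e-24·cos(102°)
|Δp⃗| = 1.5230e-23 kg·m/s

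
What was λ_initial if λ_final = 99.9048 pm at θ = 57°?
98.8000 pm

From λ' = λ + Δλ, we have λ = λ' - Δλ

First calculate the Compton shift:
Δλ = λ_C(1 - cos θ)
Δλ = 2.4263 × (1 - cos(57°))
Δλ = 2.4263 × 0.4554
Δλ = 1.1048 pm

Initial wavelength:
λ = λ' - Δλ
λ = 99.9048 - 1.1048
λ = 98.8000 pm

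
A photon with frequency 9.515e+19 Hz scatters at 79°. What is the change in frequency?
3.653e+19 Hz (decrease)

Convert frequency to wavelength (c = 299792458 m/s):
λ₀ = c/f₀ = 299792458/9.515e+19 = 3.1507352e-12 m = 3.1507 pm

Calculate Compton shift:
Δλ = λ_C(1 - cos(79°)) = 1.9633 pm

Final wavelength:
λ' = λ₀ + Δλ = 3.1507 + 1.9633 = 5.1141 pm

Final frequency:
f' = c/λ' = 299792458/5.1140837e-12 = 5.8620953e+19 Hz

Frequency shift (decrease):
Δf = f₀ - f' = 9.515e+19 - 5.8620953e+19 = 3.653e+19 Hz

(Intermediate values are shown rounded; full precision is carried through to the final answer.)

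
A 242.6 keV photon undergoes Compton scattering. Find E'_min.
124.4414 keV (at θ = 180°)

The scattered photon has minimum energy when its wavelength is maximum, i.e., when the Compton shift Δλ = λ_C(1 − cos θ) is maximum. This occurs at θ = 180° (backscattering), giving Δλ_max = 2λ_C = 4.8526 pm.

Initial wavelength: λ₀ = hc/E₀ = 5.1106 pm
Maximum final wavelength: λ'_max = λ₀ + 2λ_C = 5.1106 + 4.8526 = 9.9633 pm
Minimum final energy: E'_min = hc/λ'_max = 124.4414 keV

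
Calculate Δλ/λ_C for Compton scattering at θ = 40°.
0.2340 λ_C

The Compton shift formula is:
Δλ = λ_C(1 - cos θ)

Dividing both sides by λ_C:
Δλ/λ_C = 1 - cos θ

For θ = 40°:
Δλ/λ_C = 1 - cos(40°)
Δλ/λ_C = 1 - 0.7660
Δλ/λ_C = 0.2340

This means the shift is 0.2340 × λ_C = 0.5676 pm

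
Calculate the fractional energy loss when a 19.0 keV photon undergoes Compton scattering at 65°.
0.0210 (or 2.10%)

Calculate initial and final photon energies:

Initial: E₀ = 19.0 keV → λ₀ = 65.2548 pm
Compton shift: Δλ = 1.4009 pm
Final wavelength: λ' = 66.6557 pm
Final energy: E' = 18.6007 keV

Fractional energy loss:
(E₀ - E')/E₀ = (19.0000 - 18.6007)/19.0000
= 0.3993/19.0000
= 0.0210
= 2.10%

(Intermediate values are shown rounded; full precision is carried through to the final answer.)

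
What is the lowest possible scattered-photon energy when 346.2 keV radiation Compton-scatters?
147.0068 keV (at θ = 180°)

The scattered photon has minimum energy when its wavelength is maximum, i.e., when the Compton shift Δλ = λ_C(1 − cos θ) is maximum. This occurs at θ = 180° (backscattering), giving Δλ_max = 2λ_C = 4.8526 pm.

Initial wavelength: λ₀ = hc/E₀ = 3.5813 pm
Maximum final wavelength: λ'_max = λ₀ + 2λ_C = 3.5813 + 4.8526 = 8.4339 pm
Minimum final energy: E'_min = hc/λ'_max = 147.0068 keV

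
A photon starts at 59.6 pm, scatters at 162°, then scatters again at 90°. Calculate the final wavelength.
66.7602 pm

Apply Compton shift twice:

First scattering at θ₁ = 162°:
Δλ₁ = λ_C(1 - cos(162°))
Δλ₁ = 2.4263 × 1.9511
Δλ₁ = 4.7339 pm

After first scattering:
λ₁ = 59.6 + 4.7339 = 64.3339 pm

Second scattering at θ₂ = 90°:
Δλ₂ = λ_C(1 - cos(90°))
Δλ₂ = 2.4263 × 1.0000
Δλ₂ = 2.4263 pm

Final wavelength:
λ₂ = 64.3339 + 2.4263 = 66.7602 pm

Total shift: Δλ_total = 4.7339 + 2.4263 = 7.1602 pm

(Intermediate values are shown rounded; full precision is carried through to the final answer.)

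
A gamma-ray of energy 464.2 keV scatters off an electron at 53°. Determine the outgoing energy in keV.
340.8929 keV

First convert energy to wavelength:
λ = hc/E, with hc ≈ 1239.842 keV·pm (i.e. 1239.842 eV·nm)

For E = 464.2 keV = 464200 eV:
λ = 1239.842 keV·pm / 464.2 keV
λ = 2.6709 pm

Calculate the Compton shift:
Δλ = λ_C(1 - cos(53°)) = 2.4263 × 0.3982
Δλ = 0.9661 pm

Final wavelength:
λ' = 2.6709 + 0.9661 = 3.6370 pm

Final energy:
E' = hc/λ' = 1239.842 / 3.6370 = 340.8929 keV

(Intermediate values are shown rounded; full precision is carried through to the final answer.)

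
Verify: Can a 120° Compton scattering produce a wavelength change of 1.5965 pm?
No, inconsistent

Calculate the expected shift for θ = 120°:

Δλ_expected = λ_C(1 - cos(120°))
Δλ_expected = 2.4263 × (1 - cos(120°))
Δλ_expected = 2.4263 × 1.5000
Δλ_expected = 3.6395 pm

Given shift: 1.5965 pm
Expected shift: 3.6395 pm
Difference: 2.0430 pm

The values do not match. The given shift corresponds to θ ≈ 70.0°, not 120°.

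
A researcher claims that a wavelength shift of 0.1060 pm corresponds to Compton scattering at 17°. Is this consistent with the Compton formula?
Yes, consistent

Calculate the expected shift for θ = 17°:

Δλ_expected = λ_C(1 - cos(17°))
Δλ_expected = 2.4263 × (1 - cos(17°))
Δλ_expected = 2.4263 × 0.0437
Δλ_expected = 0.1060 pm

Given shift: 0.1060 pm
Expected shift: 0.1060 pm
Difference: 0.0000 pm

The values match. This is consistent with Compton scattering at the stated angle.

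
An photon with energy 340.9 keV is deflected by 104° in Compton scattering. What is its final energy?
186.4353 keV

First convert energy to wavelength:
λ = hc/E, with hc ≈ 1239.842 keV·pm (i.e. 1239.842 eV·nm)

For E = 340.9 keV = 340900 eV:
λ = 1239.842 keV·pm / 340.9 keV
λ = 3.6370 pm

Calculate the Compton shift:
Δλ = λ_C(1 - cos(104°)) = 2.4263 × 1.2419
Δλ = 3.0133 pm

Final wavelength:
λ' = 3.6370 + 3.0133 = 6.6503 pm

Final energy:
E' = hc/λ' = 1239.842 / 6.6503 = 186.4353 keV

(Intermediate values are shown rounded; full precision is carried through to the final answer.)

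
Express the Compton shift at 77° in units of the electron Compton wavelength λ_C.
0.7750 λ_C

The Compton shift formula is:
Δλ = λ_C(1 - cos θ)

Dividing both sides by λ_C:
Δλ/λ_C = 1 - cos θ

For θ = 77°:
Δλ/λ_C = 1 - cos(77°)
Δλ/λ_C = 1 - 0.2250
Δλ/λ_C = 0.7750

This means the shift is 0.7750 × λ_C = 1.8805 pm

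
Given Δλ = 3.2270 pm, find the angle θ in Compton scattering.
109.27°

From the Compton formula Δλ = λ_C(1 - cos θ), we can solve for θ:

cos θ = 1 - Δλ/λ_C

Given:
- Δλ = 3.2270 pm
- λ_C = h/(m_e·c) ≈ 2.42631024 pm

cos θ = 1 - 3.2270/2.42631024
cos θ = 1 - 1.330003
cos θ = -0.330003

θ = arccos(-0.330003)
θ = 109.27°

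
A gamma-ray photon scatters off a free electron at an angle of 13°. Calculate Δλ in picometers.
0.0622 pm

Using the Compton scattering formula:
Δλ = λ_C(1 - cos θ)

where λ_C = h/(m_e·c) ≈ 2.4263 pm is the Compton wavelength of an electron.

For θ = 13°:
cos(13°) = 0.9744
1 - cos(13°) = 0.0256

Δλ = 2.4263 × 0.0256
Δλ = 0.0622 pm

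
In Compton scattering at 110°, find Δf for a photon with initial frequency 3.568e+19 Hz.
9.965e+18 Hz (decrease)

Convert frequency to wavelength (c = 299792458 m/s):
λ₀ = c/f₀ = 299792458/3.568e+19 = 8.4022550e-12 m = 8.4023 pm

Calculate Compton shift:
Δλ = λ_C(1 - cos(110°)) = 3.2562 pm

Final wavelength:
λ' = λ₀ + Δλ = 8.4023 + 3.2562 = 11.6584 pm

Final frequency:
f' = c/λ' = 299792458/1.1658412e-11 = 2.5714690e+19 Hz

Frequency shift (decrease):
Δf = f₀ - f' = 3.568e+19 - 2.5714690e+19 = 9.965e+18 Hz

(Intermediate values are shown rounded; full precision is carried through to the final answer.)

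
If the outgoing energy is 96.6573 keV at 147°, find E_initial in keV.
148.1999 keV

Convert final energy to wavelength (hc ≈ 1239.842 keV·pm):
λ' = hc/E' = 1239.842 / 96.6573 = 12.8272 pm

Calculate the Compton shift:
Δλ = λ_C(1 - cos(147°))
Δλ = 2.4263 × (1 - cos(147°))
Δλ = 4.4612 pm

Initial wavelength:
λ = λ' - Δλ = 12.8272 - 4.4612 = 8.3660 pm

Initial energy:
E = hc/λ = 1239.842 / 8.3660 = 148.1999 keV

(Intermediate values are shown rounded; full precision is carried through to the final answer.)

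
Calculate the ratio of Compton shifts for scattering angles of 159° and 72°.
159° produces the larger shift by a factor of 2.798

Calculate both shifts using Δλ = λ_C(1 - cos θ):

For θ₁ = 72°:
Δλ₁ = 2.4263 × (1 - cos(72°))
Δλ₁ = 2.4263 × 0.6910
Δλ₁ = 1.6765 pm

For θ₂ = 159°:
Δλ₂ = 2.4263 × (1 - cos(159°))
Δλ₂ = 2.4263 × 1.9336
Δλ₂ = 4.6915 pm

The 159° angle produces the larger shift.
Ratio: 4.6915/1.6765 = 2.798

(Intermediate values are shown rounded; full precision is carried through to the final answer.)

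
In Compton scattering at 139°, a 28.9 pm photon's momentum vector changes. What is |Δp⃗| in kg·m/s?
4.0207e-23 kg·m/s

Photon momentum magnitude is p = h/λ.

Initial momentum:
p₀ = h/λ = 6.6261e-34/2.8900e-11 = 2.2928e-23 kg·m/s

After scattering:
λ' = λ + Δλ = 28.9 + 4.2575 = 33.1575 pm
p' = h/λ' = 6.6261e-34/3.3157e-11 = 1.9984e-23 kg·m/s

Momentum is a vector; the scattered photon's direction makes angle θ = 139° with the incident direction. The magnitude of the vector change Δp⃗ = p⃗₀ − p⃗' is found from the law of cosines:
|Δp⃗|² = p₀² + p'² − 2p₀p'cos θ
|Δp⃗|² = (2.2928e-23)² + (1.9984e-23)² − 2·2.2928e-23·1.9984e-23·cos(139°)
|Δp⃗| = 4.0207e-23 kg·m/s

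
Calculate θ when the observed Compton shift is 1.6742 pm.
71.94°

From the Compton formula Δλ = λ_C(1 - cos θ), we can solve for θ:

cos θ = 1 - Δλ/λ_C

Given:
- Δλ = 1.6742 pm
- λ_C = h/(m_e·c) ≈ 2.42631024 pm

cos θ = 1 - 1.6742/2.42631024
cos θ = 1 - 0.690019
cos θ = 0.309981

θ = arccos(0.309981)
θ = 71.94°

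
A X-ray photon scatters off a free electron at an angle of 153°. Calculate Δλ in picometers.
4.5882 pm

Using the Compton scattering formula:
Δλ = λ_C(1 - cos θ)

where λ_C = h/(m_e·c) ≈ 2.4263 pm is the Compton wavelength of an electron.

For θ = 153°:
cos(153°) = -0.8910
1 - cos(153°) = 1.8910

Δλ = 2.4263 × 1.8910
Δλ = 4.5882 pm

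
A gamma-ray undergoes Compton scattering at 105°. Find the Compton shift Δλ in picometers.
3.0543 pm

Using the Compton scattering formula:
Δλ = λ_C(1 - cos θ)

where λ_C = h/(m_e·c) ≈ 2.4263 pm is the Compton wavelength of an electron.

For θ = 105°:
cos(105°) = -0.2588
1 - cos(105°) = 1.2588

Δλ = 2.4263 × 1.2588
Δλ = 3.0543 pm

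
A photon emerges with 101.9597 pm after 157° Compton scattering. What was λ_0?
97.3000 pm

From λ' = λ + Δλ, we have λ = λ' - Δλ

First calculate the Compton shift:
Δλ = λ_C(1 - cos θ)
Δλ = 2.4263 × (1 - cos(157°))
Δλ = 2.4263 × 1.9205
Δλ = 4.6597 pm

Initial wavelength:
λ = λ' - Δλ
λ = 101.9597 - 4.6597
λ = 97.3000 pm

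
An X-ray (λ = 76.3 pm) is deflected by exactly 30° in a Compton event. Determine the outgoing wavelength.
76.6251 pm

Using the Compton formula: λ' = λ + λ_C(1 − cos θ)

For θ = 30°, cos θ = √3/2 (exact) ≈ 0.8660, so:
1 − cos 30° = 1 − (√3/2) ≈ 0.1340

Δλ = λ_C × 0.1340 = 2.4263 × 0.1340 = 0.3251 pm

λ' = 76.3 + 0.3251 = 76.6251 pm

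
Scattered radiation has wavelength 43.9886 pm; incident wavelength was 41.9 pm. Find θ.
82.00°

First find the wavelength shift:
Δλ = λ' - λ = 43.9886 - 41.9 = 2.0886 pm

Using Δλ = λ_C(1 - cos θ), with λ_C = h/(m_e·c) ≈ 2.42631024 pm:
cos θ = 1 - Δλ/λ_C
cos θ = 1 - 2.0886/2.42631024
cos θ = 0.139187

θ = arccos(0.139187)
θ = 82.00°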